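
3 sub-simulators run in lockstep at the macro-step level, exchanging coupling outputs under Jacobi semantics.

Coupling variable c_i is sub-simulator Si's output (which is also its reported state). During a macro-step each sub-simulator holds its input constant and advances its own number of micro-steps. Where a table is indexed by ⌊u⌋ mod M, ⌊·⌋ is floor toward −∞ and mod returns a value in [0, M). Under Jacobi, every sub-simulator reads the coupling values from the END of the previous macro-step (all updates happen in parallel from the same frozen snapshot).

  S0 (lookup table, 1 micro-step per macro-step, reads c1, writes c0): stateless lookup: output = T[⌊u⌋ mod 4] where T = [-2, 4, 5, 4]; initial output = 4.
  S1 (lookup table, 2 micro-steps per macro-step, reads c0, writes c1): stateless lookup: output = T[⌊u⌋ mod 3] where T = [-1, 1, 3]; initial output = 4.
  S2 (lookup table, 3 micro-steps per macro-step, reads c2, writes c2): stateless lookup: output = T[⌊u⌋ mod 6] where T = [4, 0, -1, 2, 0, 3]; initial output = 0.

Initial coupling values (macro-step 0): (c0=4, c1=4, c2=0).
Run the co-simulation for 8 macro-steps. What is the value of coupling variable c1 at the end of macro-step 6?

macro 1: S0 reads c1=4 → after 1×micro: -2; S1 reads c0=4 → after 2×micro: 1; S2 reads c2=0 → after 3×micro: 4 ⇒ (c0=-2, c1=1, c2=4)
macro 2: S0 reads c1=1 → after 1×micro: 4; S1 reads c0=-2 → after 2×micro: 1; S2 reads c2=4 → after 3×micro: 0 ⇒ (c0=4, c1=1, c2=0)
macro 3: S0 reads c1=1 → after 1×micro: 4; S1 reads c0=4 → after 2×micro: 1; S2 reads c2=0 → after 3×micro: 4 ⇒ (c0=4, c1=1, c2=4)
macro 4: S0 reads c1=1 → after 1×micro: 4; S1 reads c0=4 → after 2×micro: 1; S2 reads c2=4 → after 3×micro: 0 ⇒ (c0=4, c1=1, c2=0)
macro 5: S0 reads c1=1 → after 1×micro: 4; S1 reads c0=4 → after 2×micro: 1; S2 reads c2=0 → after 3×micro: 4 ⇒ (c0=4, c1=1, c2=4)
macro 6: S0 reads c1=1 → after 1×micro: 4; S1 reads c0=4 → after 2×micro: 1; S2 reads c2=4 → after 3×micro: 0 ⇒ (c0=4, c1=1, c2=0)
macro 7: S0 reads c1=1 → after 1×micro: 4; S1 reads c0=4 → after 2×micro: 1; S2 reads c2=0 → after 3×micro: 4 ⇒ (c0=4, c1=1, c2=4)
macro 8: S0 reads c1=1 → after 1×micro: 4; S1 reads c0=4 → after 2×micro: 1; S2 reads c2=4 → after 3×micro: 0 ⇒ (c0=4, c1=1, c2=0)

c1 at macro-step 6 = 1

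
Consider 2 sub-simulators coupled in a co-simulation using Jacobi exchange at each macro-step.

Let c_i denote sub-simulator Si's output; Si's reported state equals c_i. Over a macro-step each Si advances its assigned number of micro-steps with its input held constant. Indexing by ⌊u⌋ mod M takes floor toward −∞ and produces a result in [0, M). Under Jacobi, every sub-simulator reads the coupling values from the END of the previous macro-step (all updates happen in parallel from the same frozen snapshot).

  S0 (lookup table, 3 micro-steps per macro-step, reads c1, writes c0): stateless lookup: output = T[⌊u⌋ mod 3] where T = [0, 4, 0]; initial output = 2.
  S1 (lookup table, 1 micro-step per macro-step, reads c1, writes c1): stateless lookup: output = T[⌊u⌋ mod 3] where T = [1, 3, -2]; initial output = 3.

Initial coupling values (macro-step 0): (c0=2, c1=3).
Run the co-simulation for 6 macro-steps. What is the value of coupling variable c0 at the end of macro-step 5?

macro 1: S0 reads c1=3 → after 3×micro: 0; S1 reads c1=3 → after 1×micro: 1 ⇒ (c0=0, c1=1)
macro 2: S0 reads c1=1 → after 3×micro: 4; S1 reads c1=1 → after 1×micro: 3 ⇒ (c0=4, c1=3)
macro 3: S0 reads c1=3 → after 3×micro: 0; S1 reads c1=3 → after 1×micro: 1 ⇒ (c0=0, c1=1)
macro 4: S0 reads c1=1 → after 3×micro: 4; S1 reads c1=1 → after 1×micro: 3 ⇒ (c0=4, c1=3)
macro 5: S0 reads c1=3 → after 3×micro: 0; S1 reads c1=3 → after 1×micro: 1 ⇒ (c0=0, c1=1)
macro 6: S0 reads c1=1 → after 3×micro: 4; S1 reads c1=1 → after 1×micro: 3 ⇒ (c0=4, c1=3)

c0 at macro-step 5 = 0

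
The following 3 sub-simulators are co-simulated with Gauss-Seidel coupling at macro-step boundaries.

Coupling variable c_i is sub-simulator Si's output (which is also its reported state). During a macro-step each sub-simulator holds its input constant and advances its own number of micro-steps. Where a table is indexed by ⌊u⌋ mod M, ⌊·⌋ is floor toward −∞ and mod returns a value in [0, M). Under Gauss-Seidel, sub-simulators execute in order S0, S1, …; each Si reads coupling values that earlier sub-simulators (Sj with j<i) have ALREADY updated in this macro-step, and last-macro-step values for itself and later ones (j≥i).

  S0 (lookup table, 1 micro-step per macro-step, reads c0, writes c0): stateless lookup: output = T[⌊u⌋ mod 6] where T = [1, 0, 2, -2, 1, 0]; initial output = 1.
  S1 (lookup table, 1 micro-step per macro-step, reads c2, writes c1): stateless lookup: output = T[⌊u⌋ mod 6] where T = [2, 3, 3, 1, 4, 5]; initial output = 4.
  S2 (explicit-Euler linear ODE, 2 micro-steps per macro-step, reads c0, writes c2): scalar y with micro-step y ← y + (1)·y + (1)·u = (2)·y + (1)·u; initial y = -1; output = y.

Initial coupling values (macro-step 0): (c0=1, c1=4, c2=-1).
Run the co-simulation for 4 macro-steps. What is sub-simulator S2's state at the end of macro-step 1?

S2 state at macro-step 1 = -4

macro 1: S0 reads c0=1 → after 1×micro: 0; S1 reads c2=-1 → after 1×micro: 5; S2 reads c0=0 → after 2×micro: -4 ⇒ (c0=0, c1=5, c2=-4)
macro 2: S0 reads c0=0 → after 1×micro: 1; S1 reads c2=-4 → after 1×micro: 3; S2 reads c0=1 → after 2×micro: -13 ⇒ (c0=1, c1=3, c2=-13)
macro 3: S0 reads c0=1 → after 1×micro: 0; S1 reads c2=-13 → after 1×micro: 5; S2 reads c0=0 → after 2×micro: -52 ⇒ (c0=0, c1=5, c2=-52)
macro 4: S0 reads c0=0 → after 1×micro: 1; S1 reads c2=-52 → after 1×micro: 3; S2 reads c0=1 → after 2×micro: -205 ⇒ (c0=1, c1=3, c2=-205)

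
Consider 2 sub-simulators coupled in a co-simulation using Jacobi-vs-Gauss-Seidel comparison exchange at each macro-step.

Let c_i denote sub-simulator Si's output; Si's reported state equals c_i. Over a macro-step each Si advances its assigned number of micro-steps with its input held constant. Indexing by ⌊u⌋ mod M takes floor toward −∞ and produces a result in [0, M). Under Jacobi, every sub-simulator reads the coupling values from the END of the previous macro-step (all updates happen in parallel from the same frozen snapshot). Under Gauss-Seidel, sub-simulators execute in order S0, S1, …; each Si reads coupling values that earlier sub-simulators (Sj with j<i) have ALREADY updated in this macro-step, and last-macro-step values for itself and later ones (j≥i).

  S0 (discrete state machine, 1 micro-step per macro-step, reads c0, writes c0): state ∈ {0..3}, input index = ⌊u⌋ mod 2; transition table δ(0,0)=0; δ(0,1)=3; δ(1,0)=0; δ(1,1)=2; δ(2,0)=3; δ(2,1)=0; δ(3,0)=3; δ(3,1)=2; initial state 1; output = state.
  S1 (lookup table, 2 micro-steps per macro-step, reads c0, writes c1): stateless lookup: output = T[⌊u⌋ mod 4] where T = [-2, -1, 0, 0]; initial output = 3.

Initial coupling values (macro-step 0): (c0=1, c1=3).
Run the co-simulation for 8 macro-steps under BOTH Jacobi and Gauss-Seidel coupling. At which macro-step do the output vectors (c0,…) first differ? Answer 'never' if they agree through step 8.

[Jacobi] macro 1: S0 reads c0=1 → after 1×micro: 2; S1 reads c0=1 → after 2×micro: -1 ⇒ (c0=2, c1=-1)
[Jacobi] macro 2: S0 reads c0=2 → after 1×micro: 3; S1 reads c0=2 → after 2×micro: 0 ⇒ (c0=3, c1=0)
[Jacobi] macro 3: S0 reads c0=3 → after 1×micro: 2; S1 reads c0=3 → after 2×micro: 0 ⇒ (c0=2, c1=0)
[Jacobi] macro 4: S0 reads c0=2 → after 1×micro: 3; S1 reads c0=2 → after 2×micro: 0 ⇒ (c0=3, c1=0)
[Jacobi] macro 5: S0 reads c0=3 → after 1×micro: 2; S1 reads c0=3 → after 2×micro: 0 ⇒ (c0=2, c1=0)
[Jacobi] macro 6: S0 reads c0=2 → after 1×micro: 3; S1 reads c0=2 → after 2×micro: 0 ⇒ (c0=3, c1=0)
[Jacobi] macro 7: S0 reads c0=3 → after 1×micro: 2; S1 reads c0=3 → after 2×micro: 0 ⇒ (c0=2, c1=0)
[Jacobi] macro 8: S0 reads c0=2 → after 1×micro: 3; S1 reads c0=2 → after 2×micro: 0 ⇒ (c0=3, c1=0)
[Gauss-Seidel] macro 1: S0 reads c0=1 → after 1×micro: 2; S1 reads c0=2 → after 2×micro: 0 ⇒ (c0=2, c1=0)
[Gauss-Seidel] macro 2: S0 reads c0=2 → after 1×micro: 3; S1 reads c0=3 → after 2×micro: 0 ⇒ (c0=3, c1=0)
[Gauss-Seidel] macro 3: S0 reads c0=3 → after 1×micro: 2; S1 reads c0=2 → after 2×micro: 0 ⇒ (c0=2, c1=0)
[Gauss-Seidel] macro 4: S0 reads c0=2 → after 1×micro: 3; S1 reads c0=3 → after 2×micro: 0 ⇒ (c0=3, c1=0)
[Gauss-Seidel] macro 5: S0 reads c0=3 → after 1×micro: 2; S1 reads c0=2 → after 2×micro: 0 ⇒ (c0=2, c1=0)
[Gauss-Seidel] macro 6: S0 reads c0=2 → after 1×micro: 3; S1 reads c0=3 → after 2×micro: 0 ⇒ (c0=3, c1=0)
[Gauss-Seidel] macro 7: S0 reads c0=3 → after 1×micro: 2; S1 reads c0=2 → after 2×micro: 0 ⇒ (c0=2, c1=0)
[Gauss-Seidel] macro 8: S0 reads c0=2 → after 1×micro: 3; S1 reads c0=3 → after 2×micro: 0 ⇒ (c0=3, c1=0)

first divergence at macro-step: 1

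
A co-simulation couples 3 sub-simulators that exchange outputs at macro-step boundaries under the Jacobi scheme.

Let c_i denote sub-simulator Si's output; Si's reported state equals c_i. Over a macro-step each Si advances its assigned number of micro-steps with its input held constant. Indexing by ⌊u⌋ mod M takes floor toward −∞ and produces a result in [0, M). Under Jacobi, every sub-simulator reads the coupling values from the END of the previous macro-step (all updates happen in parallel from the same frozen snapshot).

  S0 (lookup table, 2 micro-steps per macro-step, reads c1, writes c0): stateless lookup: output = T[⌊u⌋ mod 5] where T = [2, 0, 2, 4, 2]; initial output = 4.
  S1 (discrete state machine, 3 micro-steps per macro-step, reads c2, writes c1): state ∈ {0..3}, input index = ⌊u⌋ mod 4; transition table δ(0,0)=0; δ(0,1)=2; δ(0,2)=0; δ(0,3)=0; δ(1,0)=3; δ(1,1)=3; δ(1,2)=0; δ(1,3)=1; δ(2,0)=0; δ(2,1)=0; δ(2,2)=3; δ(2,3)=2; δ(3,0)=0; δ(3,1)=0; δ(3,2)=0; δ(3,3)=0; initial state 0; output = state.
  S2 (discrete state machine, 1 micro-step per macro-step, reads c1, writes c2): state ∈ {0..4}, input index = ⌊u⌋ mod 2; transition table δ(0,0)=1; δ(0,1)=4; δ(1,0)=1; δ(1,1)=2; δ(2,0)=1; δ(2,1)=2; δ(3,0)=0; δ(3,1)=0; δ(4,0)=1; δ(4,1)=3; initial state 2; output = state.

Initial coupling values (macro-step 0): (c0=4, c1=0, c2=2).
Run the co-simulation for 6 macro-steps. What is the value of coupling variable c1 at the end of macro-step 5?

c1 at macro-step 5 = 0

macro 1: S0 reads c1=0 → after 2×micro: 2; S1 reads c2=2 → after 3×micro: 0; S2 reads c1=0 → after 1×micro: 1 ⇒ (c0=2, c1=0, c2=1)
macro 2: S0 reads c1=0 → after 2×micro: 2; S1 reads c2=1 → after 3×micro: 2; S2 reads c1=0 → after 1×micro: 1 ⇒ (c0=2, c1=2, c2=1)
macro 3: S0 reads c1=2 → after 2×micro: 2; S1 reads c2=1 → after 3×micro: 0; S2 reads c1=2 → after 1×micro: 1 ⇒ (c0=2, c1=0, c2=1)
macro 4: S0 reads c1=0 → after 2×micro: 2; S1 reads c2=1 → after 3×micro: 2; S2 reads c1=0 → after 1×micro: 1 ⇒ (c0=2, c1=2, c2=1)
macro 5: S0 reads c1=2 → after 2×micro: 2; S1 reads c2=1 → after 3×micro: 0; S2 reads c1=2 → after 1×micro: 1 ⇒ (c0=2, c1=0, c2=1)
macro 6: S0 reads c1=0 → after 2×micro: 2; S1 reads c2=1 → after 3×micro: 2; S2 reads c1=0 → after 1×micro: 1 ⇒ (c0=2, c1=2, c2=1)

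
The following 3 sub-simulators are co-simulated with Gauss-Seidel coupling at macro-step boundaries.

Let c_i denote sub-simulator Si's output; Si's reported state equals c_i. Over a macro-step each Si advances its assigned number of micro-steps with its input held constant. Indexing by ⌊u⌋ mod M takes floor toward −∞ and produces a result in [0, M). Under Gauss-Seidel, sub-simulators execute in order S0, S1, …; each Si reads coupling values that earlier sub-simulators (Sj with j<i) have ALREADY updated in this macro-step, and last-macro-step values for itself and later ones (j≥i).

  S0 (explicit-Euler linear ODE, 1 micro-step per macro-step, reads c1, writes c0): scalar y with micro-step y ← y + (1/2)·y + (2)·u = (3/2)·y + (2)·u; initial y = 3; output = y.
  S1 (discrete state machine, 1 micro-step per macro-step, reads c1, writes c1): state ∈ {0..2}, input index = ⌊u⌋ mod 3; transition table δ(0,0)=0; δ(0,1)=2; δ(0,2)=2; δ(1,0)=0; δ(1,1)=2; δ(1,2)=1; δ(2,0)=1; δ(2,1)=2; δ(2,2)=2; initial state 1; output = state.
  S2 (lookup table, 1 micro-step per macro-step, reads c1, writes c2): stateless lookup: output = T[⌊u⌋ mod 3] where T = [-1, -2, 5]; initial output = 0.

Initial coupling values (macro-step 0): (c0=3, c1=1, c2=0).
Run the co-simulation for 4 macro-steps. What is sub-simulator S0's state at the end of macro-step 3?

macro 1: S0 reads c1=1 → after 1×micro: 13/2; S1 reads c1=1 → after 1×micro: 2; S2 reads c1=2 → after 1×micro: 5 ⇒ (c0=13/2, c1=2, c2=5)
macro 2: S0 reads c1=2 → after 1×micro: 55/4; S1 reads c1=2 → after 1×micro: 2; S2 reads c1=2 → after 1×micro: 5 ⇒ (c0=55/4, c1=2, c2=5)
macro 3: S0 reads c1=2 → after 1×micro: 197/8; S1 reads c1=2 → after 1×micro: 2; S2 reads c1=2 → after 1×micro: 5 ⇒ (c0=197/8, c1=2, c2=5)
macro 4: S0 reads c1=2 → after 1×micro: 655/16; S1 reads c1=2 → after 1×micro: 2; S2 reads c1=2 → after 1×micro: 5 ⇒ (c0=655/16, c1=2, c2=5)

S0 state at macro-step 3 = 197/8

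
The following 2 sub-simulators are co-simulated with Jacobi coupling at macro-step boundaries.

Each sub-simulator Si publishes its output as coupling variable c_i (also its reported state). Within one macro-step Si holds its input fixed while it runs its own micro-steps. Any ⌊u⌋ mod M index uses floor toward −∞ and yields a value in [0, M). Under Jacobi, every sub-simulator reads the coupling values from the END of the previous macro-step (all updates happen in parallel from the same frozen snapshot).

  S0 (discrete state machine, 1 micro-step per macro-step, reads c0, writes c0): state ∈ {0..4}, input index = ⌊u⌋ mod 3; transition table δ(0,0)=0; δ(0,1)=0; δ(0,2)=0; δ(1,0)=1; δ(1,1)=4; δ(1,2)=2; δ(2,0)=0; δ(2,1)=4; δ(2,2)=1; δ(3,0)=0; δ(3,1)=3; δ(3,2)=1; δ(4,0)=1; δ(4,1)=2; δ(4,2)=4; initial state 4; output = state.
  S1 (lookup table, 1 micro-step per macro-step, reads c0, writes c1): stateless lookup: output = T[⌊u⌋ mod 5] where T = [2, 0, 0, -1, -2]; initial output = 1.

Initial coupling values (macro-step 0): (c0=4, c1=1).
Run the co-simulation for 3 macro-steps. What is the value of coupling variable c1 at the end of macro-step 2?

macro 1: S0 reads c0=4 → after 1×micro: 2; S1 reads c0=4 → after 1×micro: -2 ⇒ (c0=2, c1=-2)
macro 2: S0 reads c0=2 → after 1×micro: 1; S1 reads c0=2 → after 1×micro: 0 ⇒ (c0=1, c1=0)
macro 3: S0 reads c0=1 → after 1×micro: 4; S1 reads c0=1 → after 1×micro: 0 ⇒ (c0=4, c1=0)

c1 at macro-step 2 = 0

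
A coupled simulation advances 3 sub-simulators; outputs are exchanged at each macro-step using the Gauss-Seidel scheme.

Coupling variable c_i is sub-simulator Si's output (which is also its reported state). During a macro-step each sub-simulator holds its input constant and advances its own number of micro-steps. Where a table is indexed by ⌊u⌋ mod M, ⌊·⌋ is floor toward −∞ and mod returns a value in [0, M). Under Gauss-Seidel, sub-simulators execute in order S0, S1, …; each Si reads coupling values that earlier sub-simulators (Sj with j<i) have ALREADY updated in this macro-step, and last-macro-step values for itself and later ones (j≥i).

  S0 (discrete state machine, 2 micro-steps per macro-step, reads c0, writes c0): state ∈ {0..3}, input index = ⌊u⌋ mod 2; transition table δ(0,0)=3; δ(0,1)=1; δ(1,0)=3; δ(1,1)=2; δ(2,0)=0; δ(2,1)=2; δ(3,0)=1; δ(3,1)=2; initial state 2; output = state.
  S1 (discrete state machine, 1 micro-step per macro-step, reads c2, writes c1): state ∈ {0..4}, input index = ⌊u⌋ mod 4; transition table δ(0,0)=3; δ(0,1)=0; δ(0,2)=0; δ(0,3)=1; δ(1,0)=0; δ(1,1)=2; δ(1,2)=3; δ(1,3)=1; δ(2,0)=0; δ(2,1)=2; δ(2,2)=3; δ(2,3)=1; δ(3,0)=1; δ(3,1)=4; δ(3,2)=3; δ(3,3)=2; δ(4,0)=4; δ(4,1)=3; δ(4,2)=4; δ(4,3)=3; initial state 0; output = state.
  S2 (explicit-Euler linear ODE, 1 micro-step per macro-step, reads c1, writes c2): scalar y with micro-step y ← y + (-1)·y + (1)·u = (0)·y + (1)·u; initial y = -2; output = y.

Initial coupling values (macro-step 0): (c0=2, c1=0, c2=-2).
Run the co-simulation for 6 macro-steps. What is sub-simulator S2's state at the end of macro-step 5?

macro 1: S0 reads c0=2 → after 2×micro: 3; S1 reads c2=-2 → after 1×micro: 0; S2 reads c1=0 → after 1×micro: 0 ⇒ (c0=3, c1=0, c2=0)
macro 2: S0 reads c0=3 → after 2×micro: 2; S1 reads c2=0 → after 1×micro: 3; S2 reads c1=3 → after 1×micro: 3 ⇒ (c0=2, c1=3, c2=3)
macro 3: S0 reads c0=2 → after 2×micro: 3; S1 reads c2=3 → after 1×micro: 2; S2 reads c1=2 → after 1×micro: 2 ⇒ (c0=3, c1=2, c2=2)
macro 4: S0 reads c0=3 → after 2×micro: 2; S1 reads c2=2 → after 1×micro: 3; S2 reads c1=3 → after 1×micro: 3 ⇒ (c0=2, c1=3, c2=3)
macro 5: S0 reads c0=2 → after 2×micro: 3; S1 reads c2=3 → after 1×micro: 2; S2 reads c1=2 → after 1×micro: 2 ⇒ (c0=3, c1=2, c2=2)
macro 6: S0 reads c0=3 → after 2×micro: 2; S1 reads c2=2 → after 1×micro: 3; S2 reads c1=3 → after 1×micro: 3 ⇒ (c0=2, c1=3, c2=3)

S2 state at macro-step 5 = 2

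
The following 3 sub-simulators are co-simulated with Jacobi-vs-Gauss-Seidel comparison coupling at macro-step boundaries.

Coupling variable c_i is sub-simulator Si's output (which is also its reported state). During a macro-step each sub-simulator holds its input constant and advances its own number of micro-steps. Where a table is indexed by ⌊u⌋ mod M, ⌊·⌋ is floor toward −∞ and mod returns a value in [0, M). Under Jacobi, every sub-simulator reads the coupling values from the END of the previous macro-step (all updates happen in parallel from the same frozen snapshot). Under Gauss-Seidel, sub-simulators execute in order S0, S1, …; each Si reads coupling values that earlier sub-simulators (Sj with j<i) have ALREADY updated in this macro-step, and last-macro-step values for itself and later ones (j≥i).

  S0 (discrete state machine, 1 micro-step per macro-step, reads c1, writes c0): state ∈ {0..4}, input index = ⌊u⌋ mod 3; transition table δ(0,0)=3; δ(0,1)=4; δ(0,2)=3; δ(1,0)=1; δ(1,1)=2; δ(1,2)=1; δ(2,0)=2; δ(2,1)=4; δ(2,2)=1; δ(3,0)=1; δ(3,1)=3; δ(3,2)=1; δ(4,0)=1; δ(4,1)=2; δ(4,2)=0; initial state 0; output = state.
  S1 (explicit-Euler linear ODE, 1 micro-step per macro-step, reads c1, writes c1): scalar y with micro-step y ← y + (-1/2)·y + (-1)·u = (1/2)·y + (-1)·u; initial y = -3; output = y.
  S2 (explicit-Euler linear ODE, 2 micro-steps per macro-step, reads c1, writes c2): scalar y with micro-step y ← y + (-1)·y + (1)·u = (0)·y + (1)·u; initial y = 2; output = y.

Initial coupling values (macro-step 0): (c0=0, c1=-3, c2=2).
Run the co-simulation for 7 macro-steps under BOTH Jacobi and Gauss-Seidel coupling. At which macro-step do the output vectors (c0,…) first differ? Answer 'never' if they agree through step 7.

first divergence at macro-step: 1

[Jacobi] macro 1: S0 reads c1=-3 → after 1×micro: 3; S1 reads c1=-3 → after 1×micro: 3/2; S2 reads c1=-3 → after 2×micro: -3 ⇒ (c0=3, c1=3/2, c2=-3)
[Jacobi] macro 2: S0 reads c1=3/2 → after 1×micro: 3; S1 reads c1=3/2 → after 1×micro: -3/4; S2 reads c1=3/2 → after 2×micro: 3/2 ⇒ (c0=3, c1=-3/4, c2=3/2)
[Jacobi] macro 3: S0 reads c1=-3/4 → after 1×micro: 1; S1 reads c1=-3/4 → after 1×micro: 3/8; S2 reads c1=-3/4 → after 2×micro: -3/4 ⇒ (c0=1, c1=3/8, c2=-3/4)
[Jacobi] macro 4: S0 reads c1=3/8 → after 1×micro: 1; S1 reads c1=3/8 → after 1×micro: -3/16; S2 reads c1=3/8 → after 2×micro: 3/8 ⇒ (c0=1, c1=-3/16, c2=3/8)
[Jacobi] macro 5: S0 reads c1=-3/16 → after 1×micro: 1; S1 reads c1=-3/16 → after 1×micro: 3/32; S2 reads c1=-3/16 → after 2×micro: -3/16 ⇒ (c0=1, c1=3/32, c2=-3/16)
[Jacobi] macro 6: S0 reads c1=3/32 → after 1×micro: 1; S1 reads c1=3/32 → after 1×micro: -3/64; S2 reads c1=3/32 → after 2×micro: 3/32 ⇒ (c0=1, c1=-3/64, c2=3/32)
[Jacobi] macro 7: S0 reads c1=-3/64 → after 1×micro: 1; S1 reads c1=-3/64 → after 1×micro: 3/128; S2 reads c1=-3/64 → after 2×micro: -3/64 ⇒ (c0=1, c1=3/128, c2=-3/64)
[Gauss-Seidel] macro 1: S0 reads c1=-3 → after 1×micro: 3; S1 reads c1=-3 → after 1×micro: 3/2; S2 reads c1=3/2 → after 2×micro: 3/2 ⇒ (c0=3, c1=3/2, c2=3/2)
[Gauss-Seidel] macro 2: S0 reads c1=3/2 → after 1×micro: 3; S1 reads c1=3/2 → after 1×micro: -3/4; S2 reads c1=-3/4 → after 2×micro: -3/4 ⇒ (c0=3, c1=-3/4, c2=-3/4)
[Gauss-Seidel] macro 3: S0 reads c1=-3/4 → after 1×micro: 1; S1 reads c1=-3/4 → after 1×micro: 3/8; S2 reads c1=3/8 → after 2×micro: 3/8 ⇒ (c0=1, c1=3/8, c2=3/8)
[Gauss-Seidel] macro 4: S0 reads c1=3/8 → after 1×micro: 1; S1 reads c1=3/8 → after 1×micro: -3/16; S2 reads c1=-3/16 → after 2×micro: -3/16 ⇒ (c0=1, c1=-3/16, c2=-3/16)
[Gauss-Seidel] macro 5: S0 reads c1=-3/16 → after 1×micro: 1; S1 reads c1=-3/16 → after 1×micro: 3/32; S2 reads c1=3/32 → after 2×micro: 3/32 ⇒ (c0=1, c1=3/32, c2=3/32)
[Gauss-Seidel] macro 6: S0 reads c1=3/32 → after 1×micro: 1; S1 reads c1=3/32 → after 1×micro: -3/64; S2 reads c1=-3/64 → after 2×micro: -3/64 ⇒ (c0=1, c1=-3/64, c2=-3/64)
[Gauss-Seidel] macro 7: S0 reads c1=-3/64 → after 1×micro: 1; S1 reads c1=-3/64 → after 1×micro: 3/128; S2 reads c1=3/128 → after 2×micro: 3/128 ⇒ (c0=1, c1=3/128, c2=3/128)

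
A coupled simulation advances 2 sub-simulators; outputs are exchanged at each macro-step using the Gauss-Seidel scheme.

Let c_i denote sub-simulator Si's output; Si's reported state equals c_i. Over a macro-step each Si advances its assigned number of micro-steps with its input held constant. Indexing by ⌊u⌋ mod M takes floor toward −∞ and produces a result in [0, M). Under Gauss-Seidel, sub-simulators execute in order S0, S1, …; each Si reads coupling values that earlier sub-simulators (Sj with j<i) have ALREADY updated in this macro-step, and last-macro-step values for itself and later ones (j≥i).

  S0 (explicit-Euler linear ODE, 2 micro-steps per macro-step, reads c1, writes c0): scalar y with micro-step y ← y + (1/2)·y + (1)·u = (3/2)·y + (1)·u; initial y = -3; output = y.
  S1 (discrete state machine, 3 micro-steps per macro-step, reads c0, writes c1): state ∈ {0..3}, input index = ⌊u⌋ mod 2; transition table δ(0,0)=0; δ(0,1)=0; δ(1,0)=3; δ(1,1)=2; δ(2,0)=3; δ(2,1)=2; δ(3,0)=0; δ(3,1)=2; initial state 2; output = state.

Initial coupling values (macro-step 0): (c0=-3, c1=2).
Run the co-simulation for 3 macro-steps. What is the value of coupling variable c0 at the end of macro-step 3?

c0 at macro-step 3 = -567/64

macro 1: S0 reads c1=2 → after 2×micro: -7/4; S1 reads c0=-7/4 → after 3×micro: 0 ⇒ (c0=-7/4, c1=0)
macro 2: S0 reads c1=0 → after 2×micro: -63/16; S1 reads c0=-63/16 → after 3×micro: 0 ⇒ (c0=-63/16, c1=0)
macro 3: S0 reads c1=0 → after 2×micro: -567/64; S1 reads c0=-567/64 → after 3×micro: 0 ⇒ (c0=-567/64, c1=0)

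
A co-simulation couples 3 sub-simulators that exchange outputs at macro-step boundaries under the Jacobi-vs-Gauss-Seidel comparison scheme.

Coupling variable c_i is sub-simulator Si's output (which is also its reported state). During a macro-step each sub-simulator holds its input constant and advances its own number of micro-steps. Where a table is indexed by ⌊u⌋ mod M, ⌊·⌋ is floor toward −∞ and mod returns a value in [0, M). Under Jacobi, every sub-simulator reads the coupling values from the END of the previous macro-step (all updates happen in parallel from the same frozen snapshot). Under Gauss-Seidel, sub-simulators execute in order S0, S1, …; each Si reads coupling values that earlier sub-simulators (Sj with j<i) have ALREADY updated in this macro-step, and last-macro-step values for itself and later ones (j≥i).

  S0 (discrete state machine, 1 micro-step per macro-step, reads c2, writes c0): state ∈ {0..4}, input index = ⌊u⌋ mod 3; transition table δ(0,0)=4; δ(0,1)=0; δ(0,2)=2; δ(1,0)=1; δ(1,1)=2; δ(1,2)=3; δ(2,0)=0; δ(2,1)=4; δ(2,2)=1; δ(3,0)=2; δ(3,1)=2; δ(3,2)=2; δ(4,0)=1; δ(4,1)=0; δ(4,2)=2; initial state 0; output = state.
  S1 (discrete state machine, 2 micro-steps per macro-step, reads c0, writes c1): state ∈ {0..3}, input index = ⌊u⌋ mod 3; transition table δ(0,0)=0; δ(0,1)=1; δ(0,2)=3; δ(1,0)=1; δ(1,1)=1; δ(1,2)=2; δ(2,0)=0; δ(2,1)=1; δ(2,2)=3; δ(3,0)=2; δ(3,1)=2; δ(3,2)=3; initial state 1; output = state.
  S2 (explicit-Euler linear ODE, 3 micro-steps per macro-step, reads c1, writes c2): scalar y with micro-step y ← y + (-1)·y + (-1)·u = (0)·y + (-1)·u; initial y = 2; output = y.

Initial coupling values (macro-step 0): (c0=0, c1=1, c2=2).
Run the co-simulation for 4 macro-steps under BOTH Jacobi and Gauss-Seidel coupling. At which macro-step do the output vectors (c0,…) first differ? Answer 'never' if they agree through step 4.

[Jacobi] macro 1: S0 reads c2=2 → after 1×micro: 2; S1 reads c0=0 → after 2×micro: 1; S2 reads c1=1 → after 3×micro: -1 ⇒ (c0=2, c1=1, c2=-1)
[Jacobi] macro 2: S0 reads c2=-1 → after 1×micro: 1; S1 reads c0=2 → after 2×micro: 3; S2 reads c1=1 → after 3×micro: -1 ⇒ (c0=1, c1=3, c2=-1)
[Jacobi] macro 3: S0 reads c2=-1 → after 1×micro: 3; S1 reads c0=1 → after 2×micro: 1; S2 reads c1=3 → after 3×micro: -3 ⇒ (c0=3, c1=1, c2=-3)
[Jacobi] macro 4: S0 reads c2=-3 → after 1×micro: 2; S1 reads c0=3 → after 2×micro: 1; S2 reads c1=1 → after 3×micro: -1 ⇒ (c0=2, c1=1, c2=-1)
[Gauss-Seidel] macro 1: S0 reads c2=2 → after 1×micro: 2; S1 reads c0=2 → after 2×micro: 3; S2 reads c1=3 → after 3×micro: -3 ⇒ (c0=2, c1=3, c2=-3)
[Gauss-Seidel] macro 2: S0 reads c2=-3 → after 1×micro: 0; S1 reads c0=0 → after 2×micro: 0; S2 reads c1=0 → after 3×micro: 0 ⇒ (c0=0, c1=0, c2=0)
[Gauss-Seidel] macro 3: S0 reads c2=0 → after 1×micro: 4; S1 reads c0=4 → after 2×micro: 1; S2 reads c1=1 → after 3×micro: -1 ⇒ (c0=4, c1=1, c2=-1)
[Gauss-Seidel] macro 4: S0 reads c2=-1 → after 1×micro: 2; S1 reads c0=2 → after 2×micro: 3; S2 reads c1=3 → after 3×micro: -3 ⇒ (c0=2, c1=3, c2=-3)

first divergence at macro-step: 1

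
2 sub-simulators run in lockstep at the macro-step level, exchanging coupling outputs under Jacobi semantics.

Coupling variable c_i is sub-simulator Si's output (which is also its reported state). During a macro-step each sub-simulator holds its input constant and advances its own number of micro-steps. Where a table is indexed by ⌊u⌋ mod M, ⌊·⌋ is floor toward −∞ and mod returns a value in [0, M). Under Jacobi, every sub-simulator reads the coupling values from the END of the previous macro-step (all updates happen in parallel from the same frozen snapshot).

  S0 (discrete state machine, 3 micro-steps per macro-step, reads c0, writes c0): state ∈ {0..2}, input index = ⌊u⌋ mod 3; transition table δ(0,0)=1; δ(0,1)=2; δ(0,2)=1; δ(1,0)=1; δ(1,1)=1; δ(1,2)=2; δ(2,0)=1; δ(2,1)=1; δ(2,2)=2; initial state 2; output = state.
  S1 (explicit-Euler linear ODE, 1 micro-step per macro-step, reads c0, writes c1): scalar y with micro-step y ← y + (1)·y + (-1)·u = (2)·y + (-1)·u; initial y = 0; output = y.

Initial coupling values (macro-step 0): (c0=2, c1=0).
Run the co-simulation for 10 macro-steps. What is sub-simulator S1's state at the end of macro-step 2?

S1 state at macro-step 2 = -6

macro 1: S0 reads c0=2 → after 3×micro: 2; S1 reads c0=2 → after 1×micro: -2 ⇒ (c0=2, c1=-2)
macro 2: S0 reads c0=2 → after 3×micro: 2; S1 reads c0=2 → after 1×micro: -6 ⇒ (c0=2, c1=-6)
macro 3: S0 reads c0=2 → after 3×micro: 2; S1 reads c0=2 → after 1×micro: -14 ⇒ (c0=2, c1=-14)
macro 4: S0 reads c0=2 → after 3×micro: 2; S1 reads c0=2 → after 1×micro: -30 ⇒ (c0=2, c1=-30)
macro 5: S0 reads c0=2 → after 3×micro: 2; S1 reads c0=2 → after 1×micro: -62 ⇒ (c0=2, c1=-62)
macro 6: S0 reads c0=2 → after 3×micro: 2; S1 reads c0=2 → after 1×micro: -126 ⇒ (c0=2, c1=-126)
macro 7: S0 reads c0=2 → after 3×micro: 2; S1 reads c0=2 → after 1×micro: -254 ⇒ (c0=2, c1=-254)
macro 8: S0 reads c0=2 → after 3×micro: 2; S1 reads c0=2 → after 1×micro: -510 ⇒ (c0=2, c1=-510)
macro 9: S0 reads c0=2 → after 3×micro: 2; S1 reads c0=2 → after 1×micro: -1022 ⇒ (c0=2, c1=-1022)
macro 10: S0 reads c0=2 → after 3×micro: 2; S1 reads c0=2 → after 1×micro: -2046 ⇒ (c0=2, c1=-2046)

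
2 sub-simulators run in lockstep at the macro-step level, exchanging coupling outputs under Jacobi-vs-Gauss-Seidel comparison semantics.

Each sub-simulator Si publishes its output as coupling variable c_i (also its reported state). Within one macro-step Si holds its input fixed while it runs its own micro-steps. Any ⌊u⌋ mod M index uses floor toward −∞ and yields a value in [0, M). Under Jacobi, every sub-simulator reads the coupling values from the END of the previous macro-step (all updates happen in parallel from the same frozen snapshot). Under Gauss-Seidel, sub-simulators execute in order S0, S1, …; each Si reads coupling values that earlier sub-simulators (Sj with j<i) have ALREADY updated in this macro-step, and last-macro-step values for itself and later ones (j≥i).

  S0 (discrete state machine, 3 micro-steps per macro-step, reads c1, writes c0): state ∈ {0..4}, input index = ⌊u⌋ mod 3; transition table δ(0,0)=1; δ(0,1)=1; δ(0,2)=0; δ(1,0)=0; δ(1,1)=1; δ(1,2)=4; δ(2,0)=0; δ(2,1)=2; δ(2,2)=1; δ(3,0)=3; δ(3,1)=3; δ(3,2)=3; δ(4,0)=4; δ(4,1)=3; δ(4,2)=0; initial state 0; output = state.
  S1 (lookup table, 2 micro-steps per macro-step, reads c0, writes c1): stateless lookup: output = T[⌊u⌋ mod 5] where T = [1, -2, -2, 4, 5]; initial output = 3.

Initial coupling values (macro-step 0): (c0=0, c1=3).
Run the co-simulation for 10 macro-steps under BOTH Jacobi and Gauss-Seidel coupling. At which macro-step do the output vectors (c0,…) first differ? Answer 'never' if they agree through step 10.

[Jacobi] macro 1: S0 reads c1=3 → after 3×micro: 1; S1 reads c0=0 → after 2×micro: 1 ⇒ (c0=1, c1=1)
[Jacobi] macro 2: S0 reads c1=1 → after 3×micro: 1; S1 reads c0=1 → after 2×micro: -2 ⇒ (c0=1, c1=-2)
[Jacobi] macro 3: S0 reads c1=-2 → after 3×micro: 1; S1 reads c0=1 → after 2×micro: -2 ⇒ (c0=1, c1=-2)
[Jacobi] macro 4: S0 reads c1=-2 → after 3×micro: 1; S1 reads c0=1 → after 2×micro: -2 ⇒ (c0=1, c1=-2)
[Jacobi] macro 5: S0 reads c1=-2 → after 3×micro: 1; S1 reads c0=1 → after 2×micro: -2 ⇒ (c0=1, c1=-2)
[Jacobi] macro 6: S0 reads c1=-2 → after 3×micro: 1; S1 reads c0=1 → after 2×micro: -2 ⇒ (c0=1, c1=-2)
[Jacobi] macro 7: S0 reads c1=-2 → after 3×micro: 1; S1 reads c0=1 → after 2×micro: -2 ⇒ (c0=1, c1=-2)
[Jacobi] macro 8: S0 reads c1=-2 → after 3×micro: 1; S1 reads c0=1 → after 2×micro: -2 ⇒ (c0=1, c1=-2)
[Jacobi] macro 9: S0 reads c1=-2 → after 3×micro: 1; S1 reads c0=1 → after 2×micro: -2 ⇒ (c0=1, c1=-2)
[Jacobi] macro 10: S0 reads c1=-2 → after 3×micro: 1; S1 reads c0=1 → after 2×micro: -2 ⇒ (c0=1, c1=-2)
[Gauss-Seidel] macro 1: S0 reads c1=3 → after 3×micro: 1; S1 reads c0=1 → after 2×micro: -2 ⇒ (c0=1, c1=-2)
[Gauss-Seidel] macro 2: S0 reads c1=-2 → after 3×micro: 1; S1 reads c0=1 → after 2×micro: -2 ⇒ (c0=1, c1=-2)
[Gauss-Seidel] macro 3: S0 reads c1=-2 → after 3×micro: 1; S1 reads c0=1 → after 2×micro: -2 ⇒ (c0=1, c1=-2)
[Gauss-Seidel] macro 4: S0 reads c1=-2 → after 3×micro: 1; S1 reads c0=1 → after 2×micro: -2 ⇒ (c0=1, c1=-2)
[Gauss-Seidel] macro 5: S0 reads c1=-2 → after 3×micro: 1; S1 reads c0=1 → after 2×micro: -2 ⇒ (c0=1, c1=-2)
[Gauss-Seidel] macro 6: S0 reads c1=-2 → after 3×micro: 1; S1 reads c0=1 → after 2×micro: -2 ⇒ (c0=1, c1=-2)
[Gauss-Seidel] macro 7: S0 reads c1=-2 → after 3×micro: 1; S1 reads c0=1 → after 2×micro: -2 ⇒ (c0=1, c1=-2)
[Gauss-Seidel] macro 8: S0 reads c1=-2 → after 3×micro: 1; S1 reads c0=1 → after 2×micro: -2 ⇒ (c0=1, c1=-2)
[Gauss-Seidel] macro 9: S0 reads c1=-2 → after 3×micro: 1; S1 reads c0=1 → after 2×micro: -2 ⇒ (c0=1, c1=-2)
[Gauss-Seidel] macro 10: S0 reads c1=-2 → after 3×micro: 1; S1 reads c0=1 → after 2×micro: -2 ⇒ (c0=1, c1=-2)

first divergence at macro-step: 1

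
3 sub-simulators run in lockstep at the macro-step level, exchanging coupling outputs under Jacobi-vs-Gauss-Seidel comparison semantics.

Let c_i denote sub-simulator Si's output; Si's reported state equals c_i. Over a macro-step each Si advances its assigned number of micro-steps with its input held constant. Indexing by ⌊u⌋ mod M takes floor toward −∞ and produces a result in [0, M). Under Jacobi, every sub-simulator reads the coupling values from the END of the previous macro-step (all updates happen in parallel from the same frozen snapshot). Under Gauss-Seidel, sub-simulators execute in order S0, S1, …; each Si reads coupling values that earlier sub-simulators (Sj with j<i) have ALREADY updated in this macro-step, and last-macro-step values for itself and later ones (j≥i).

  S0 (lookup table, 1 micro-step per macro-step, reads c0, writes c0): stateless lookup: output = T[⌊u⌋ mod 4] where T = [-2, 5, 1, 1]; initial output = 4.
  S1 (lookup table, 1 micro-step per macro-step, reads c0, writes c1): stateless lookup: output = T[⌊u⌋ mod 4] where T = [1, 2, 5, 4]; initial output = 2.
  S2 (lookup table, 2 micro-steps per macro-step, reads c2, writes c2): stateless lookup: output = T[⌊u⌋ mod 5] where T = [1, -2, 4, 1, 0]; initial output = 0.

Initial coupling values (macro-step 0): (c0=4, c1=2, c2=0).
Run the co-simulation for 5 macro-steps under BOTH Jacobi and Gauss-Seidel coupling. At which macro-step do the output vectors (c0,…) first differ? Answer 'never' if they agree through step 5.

[Jacobi] macro 1: S0 reads c0=4 → after 1×micro: -2; S1 reads c0=4 → after 1×micro: 1; S2 reads c2=0 → after 2×micro: 1 ⇒ (c0=-2, c1=1, c2=1)
[Jacobi] macro 2: S0 reads c0=-2 → after 1×micro: 1; S1 reads c0=-2 → after 1×micro: 5; S2 reads c2=1 → after 2×micro: -2 ⇒ (c0=1, c1=5, c2=-2)
[Jacobi] macro 3: S0 reads c0=1 → after 1×micro: 5; S1 reads c0=1 → after 1×micro: 2; S2 reads c2=-2 → after 2×micro: 1 ⇒ (c0=5, c1=2, c2=1)
[Jacobi] macro 4: S0 reads c0=5 → after 1×micro: 5; S1 reads c0=5 → after 1×micro: 2; S2 reads c2=1 → after 2×micro: -2 ⇒ (c0=5, c1=2, c2=-2)
[Jacobi] macro 5: S0 reads c0=5 → after 1×micro: 5; S1 reads c0=5 → after 1×micro: 2; S2 reads c2=-2 → after 2×micro: 1 ⇒ (c0=5, c1=2, c2=1)
[Gauss-Seidel] macro 1: S0 reads c0=4 → after 1×micro: -2; S1 reads c0=-2 → after 1×micro: 5; S2 reads c2=0 → after 2×micro: 1 ⇒ (c0=-2, c1=5, c2=1)
[Gauss-Seidel] macro 2: S0 reads c0=-2 → after 1×micro: 1; S1 reads c0=1 → after 1×micro: 2; S2 reads c2=1 → after 2×micro: -2 ⇒ (c0=1, c1=2, c2=-2)
[Gauss-Seidel] macro 3: S0 reads c0=1 → after 1×micro: 5; S1 reads c0=5 → after 1×micro: 2; S2 reads c2=-2 → after 2×micro: 1 ⇒ (c0=5, c1=2, c2=1)
[Gauss-Seidel] macro 4: S0 reads c0=5 → after 1×micro: 5; S1 reads c0=5 → after 1×micro: 2; S2 reads c2=1 → after 2×micro: -2 ⇒ (c0=5, c1=2, c2=-2)
[Gauss-Seidel] macro 5: S0 reads c0=5 → after 1×micro: 5; S1 reads c0=5 → after 1×micro: 2; S2 reads c2=-2 → after 2×micro: 1 ⇒ (c0=5, c1=2, c2=1)

first divergence at macro-step: 1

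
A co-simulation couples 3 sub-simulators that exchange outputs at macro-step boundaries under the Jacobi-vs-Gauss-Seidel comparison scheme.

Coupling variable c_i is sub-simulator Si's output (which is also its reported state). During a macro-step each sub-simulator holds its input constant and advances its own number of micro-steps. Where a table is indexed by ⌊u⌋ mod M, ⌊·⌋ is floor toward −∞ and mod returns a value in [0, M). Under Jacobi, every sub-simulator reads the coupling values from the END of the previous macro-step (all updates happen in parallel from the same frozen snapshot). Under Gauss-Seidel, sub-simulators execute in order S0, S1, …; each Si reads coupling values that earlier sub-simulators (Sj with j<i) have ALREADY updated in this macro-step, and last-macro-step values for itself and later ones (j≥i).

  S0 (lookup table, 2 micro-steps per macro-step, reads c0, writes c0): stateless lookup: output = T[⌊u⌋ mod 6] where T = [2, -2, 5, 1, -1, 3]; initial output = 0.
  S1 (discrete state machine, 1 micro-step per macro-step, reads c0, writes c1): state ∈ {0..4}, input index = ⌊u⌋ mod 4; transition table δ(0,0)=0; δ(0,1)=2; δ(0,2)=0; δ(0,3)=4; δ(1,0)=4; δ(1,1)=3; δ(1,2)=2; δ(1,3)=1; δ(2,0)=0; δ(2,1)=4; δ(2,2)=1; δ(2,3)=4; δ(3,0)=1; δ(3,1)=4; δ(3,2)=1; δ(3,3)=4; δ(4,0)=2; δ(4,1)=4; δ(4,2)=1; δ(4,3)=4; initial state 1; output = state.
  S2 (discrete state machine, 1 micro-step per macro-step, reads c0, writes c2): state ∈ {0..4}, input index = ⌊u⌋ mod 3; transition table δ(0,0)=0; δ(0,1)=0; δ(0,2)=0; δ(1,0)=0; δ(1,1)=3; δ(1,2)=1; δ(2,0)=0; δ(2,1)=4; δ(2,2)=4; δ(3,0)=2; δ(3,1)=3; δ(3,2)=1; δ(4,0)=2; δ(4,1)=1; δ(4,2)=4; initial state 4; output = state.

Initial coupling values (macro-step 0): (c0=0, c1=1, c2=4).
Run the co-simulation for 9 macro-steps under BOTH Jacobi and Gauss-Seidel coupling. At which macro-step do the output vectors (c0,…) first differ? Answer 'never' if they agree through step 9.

first divergence at macro-step: 1

[Jacobi] macro 1: S0 reads c0=0 → after 2×micro: 2; S1 reads c0=0 → after 1×micro: 4; S2 reads c0=0 → after 1×micro: 2 ⇒ (c0=2, c1=4, c2=2)
[Jacobi] macro 2: S0 reads c0=2 → after 2×micro: 5; S1 reads c0=2 → after 1×micro: 1; S2 reads c0=2 → after 1×micro: 4 ⇒ (c0=5, c1=1, c2=4)
[Jacobi] macro 3: S0 reads c0=5 → after 2×micro: 3; S1 reads c0=5 → after 1×micro: 3; S2 reads c0=5 → after 1×micro: 4 ⇒ (c0=3, c1=3, c2=4)
[Jacobi] macro 4: S0 reads c0=3 → after 2×micro: 1; S1 reads c0=3 → after 1×micro: 4; S2 reads c0=3 → after 1×micro: 2 ⇒ (c0=1, c1=4, c2=2)
[Jacobi] macro 5: S0 reads c0=1 → after 2×micro: -2; S1 reads c0=1 → after 1×micro: 4; S2 reads c0=1 → after 1×micro: 4 ⇒ (c0=-2, c1=4, c2=4)
[Jacobi] macro 6: S0 reads c0=-2 → after 2×micro: -1; S1 reads c0=-2 → after 1×micro: 1; S2 reads c0=-2 → after 1×micro: 1 ⇒ (c0=-1, c1=1, c2=1)
[Jacobi] macro 7: S0 reads c0=-1 → after 2×micro: 3; S1 reads c0=-1 → after 1×micro: 1; S2 reads c0=-1 → after 1×micro: 1 ⇒ (c0=3, c1=1, c2=1)
[Jacobi] macro 8: S0 reads c0=3 → after 2×micro: 1; S1 reads c0=3 → after 1×micro: 1; S2 reads c0=3 → after 1×micro: 0 ⇒ (c0=1, c1=1, c2=0)
[Jacobi] macro 9: S0 reads c0=1 → after 2×micro: -2; S1 reads c0=1 → after 1×micro: 3; S2 reads c0=1 → after 1×micro: 0 ⇒ (c0=-2, c1=3, c2=0)
[Gauss-Seidel] macro 1: S0 reads c0=0 → after 2×micro: 2; S1 reads c0=2 → after 1×micro: 2; S2 reads c0=2 → after 1×micro: 4 ⇒ (c0=2, c1=2, c2=4)
[Gauss-Seidel] macro 2: S0 reads c0=2 → after 2×micro: 5; S1 reads c0=5 → after 1×micro: 4; S2 reads c0=5 → after 1×micro: 4 ⇒ (c0=5, c1=4, c2=4)
[Gauss-Seidel] macro 3: S0 reads c0=5 → after 2×micro: 3; S1 reads c0=3 → after 1×micro: 4; S2 reads c0=3 → after 1×micro: 2 ⇒ (c0=3, c1=4, c2=2)
[Gauss-Seidel] macro 4: S0 reads c0=3 → after 2×micro: 1; S1 reads c0=1 → after 1×micro: 4; S2 reads c0=1 → after 1×micro: 4 ⇒ (c0=1, c1=4, c2=4)
[Gauss-Seidel] macro 5: S0 reads c0=1 → after 2×micro: -2; S1 reads c0=-2 → after 1×micro: 1; S2 reads c0=-2 → after 1×micro: 1 ⇒ (c0=-2, c1=1, c2=1)
[Gauss-Seidel] macro 6: S0 reads c0=-2 → after 2×micro: -1; S1 reads c0=-1 → after 1×micro: 1; S2 reads c0=-1 → after 1×micro: 1 ⇒ (c0=-1, c1=1, c2=1)
[Gauss-Seidel] macro 7: S0 reads c0=-1 → after 2×micro: 3; S1 reads c0=3 → after 1×micro: 1; S2 reads c0=3 → after 1×micro: 0 ⇒ (c0=3, c1=1, c2=0)
[Gauss-Seidel] macro 8: S0 reads c0=3 → after 2×micro: 1; S1 reads c0=1 → after 1×micro: 3; S2 reads c0=1 → after 1×micro: 0 ⇒ (c0=1, c1=3, c2=0)
[Gauss-Seidel] macro 9: S0 reads c0=1 → after 2×micro: -2; S1 reads c0=-2 → after 1×micro: 1; S2 reads c0=-2 → after 1×micro: 0 ⇒ (c0=-2, c1=1, c2=0)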